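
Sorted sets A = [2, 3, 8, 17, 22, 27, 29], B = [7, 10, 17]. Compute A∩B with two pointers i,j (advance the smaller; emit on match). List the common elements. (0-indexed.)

intersection = [17]

[i=0,j=0] 2<7 → i++
[i=1,j=0] 3<7 → i++
[i=2,j=0] 8>7 → j++
[i=2,j=1] 8<10 → i++
[i=3,j=1] 17>10 → j++
[i=3,j=2] 17==17 emit → i++,j++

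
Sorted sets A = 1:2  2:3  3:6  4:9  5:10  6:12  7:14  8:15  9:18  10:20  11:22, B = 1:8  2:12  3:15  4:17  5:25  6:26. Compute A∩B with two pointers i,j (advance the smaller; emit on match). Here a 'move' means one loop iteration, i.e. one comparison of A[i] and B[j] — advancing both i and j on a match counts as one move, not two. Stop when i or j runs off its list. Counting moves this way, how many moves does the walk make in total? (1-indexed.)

[i=1,j=1] 2<8 → i++
[i=2,j=1] 3<8 → i++
[i=3,j=1] 6<8 → i++
[i=4,j=1] 9>8 → j++
[i=4,j=2] 9<12 → i++
[i=5,j=2] 10<12 → i++
[i=6,j=2] 12==12 emit → i++,j++
[i=7,j=3] 14<15 → i++
[i=8,j=3] 15==15 emit → i++,j++
[i=9,j=4] 18>17 → j++
[i=9,j=5] 18<25 → i++
[i=10,j=5] 20<25 → i++
[i=11,j=5] 22<25 → i++

13 moves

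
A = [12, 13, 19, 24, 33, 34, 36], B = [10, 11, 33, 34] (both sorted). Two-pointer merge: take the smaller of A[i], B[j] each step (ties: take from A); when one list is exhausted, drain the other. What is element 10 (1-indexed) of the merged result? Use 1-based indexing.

[i=1,j=1] A[i]=12>B[j]=10 take 10 → j++
[i=1,j=2] A[i]=12>B[j]=11 take 11 → j++
[i=1,j=3] A[i]=12<=B[j]=33 take 12 → i++
[i=2,j=3] A[i]=13<=B[j]=33 take 13 → i++
[i=3,j=3] A[i]=19<=B[j]=33 take 19 → i++
[i=4,j=3] A[i]=24<=B[j]=33 take 24 → i++
[i=5,j=3] A[i]=33<=B[j]=33 take 33 → i++
[i=6,j=3] A[i]=34>B[j]=33 take 33 → j++
[i=6,j=4] A[i]=34<=B[j]=34 take 34 → i++
[i=7,j=4] A[i]=36>B[j]=34 take 34 → j++
[i=7,j=5] B done, take A[i]=36 → i++

merged[10] = 34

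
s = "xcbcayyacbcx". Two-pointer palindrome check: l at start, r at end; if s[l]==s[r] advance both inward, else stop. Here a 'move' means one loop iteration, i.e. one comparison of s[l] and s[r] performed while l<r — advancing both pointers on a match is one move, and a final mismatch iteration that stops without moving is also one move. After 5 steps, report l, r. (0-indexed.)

l=5, r=6

l=0 r=11: 'x'=='x', l++,r--
l=1 r=10: 'c'=='c', l++,r--
l=2 r=9: 'b'=='b', l++,r--
l=3 r=8: 'c'=='c', l++,r--
l=4 r=7: 'a'=='a', l++,r--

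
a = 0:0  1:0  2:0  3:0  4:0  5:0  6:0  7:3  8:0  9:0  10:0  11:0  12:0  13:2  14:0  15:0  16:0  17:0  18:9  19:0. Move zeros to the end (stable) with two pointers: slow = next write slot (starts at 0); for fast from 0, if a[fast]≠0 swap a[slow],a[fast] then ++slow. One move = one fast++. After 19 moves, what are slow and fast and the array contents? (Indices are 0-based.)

slow=0 fast=0: a[fast]=0, fast++
slow=0 fast=1: a[fast]=0, fast++
slow=0 fast=2: a[fast]=0, fast++
slow=0 fast=3: a[fast]=0, fast++
slow=0 fast=4: a[fast]=0, fast++
slow=0 fast=5: a[fast]=0, fast++
slow=0 fast=6: a[fast]=0, fast++
slow=0 fast=7: a[fast]=3≠0 swap→a[0]=3, slow++,fast++
slow=1 fast=8: a[fast]=0, fast++
slow=1 fast=9: a[fast]=0, fast++
slow=1 fast=10: a[fast]=0, fast++
slow=1 fast=11: a[fast]=0, fast++
slow=1 fast=12: a[fast]=0, fast++
slow=1 fast=13: a[fast]=2≠0 swap→a[1]=2, slow++,fast++
slow=2 fast=14: a[fast]=0, fast++
slow=2 fast=15: a[fast]=0, fast++
slow=2 fast=16: a[fast]=0, fast++
slow=2 fast=17: a[fast]=0, fast++
slow=2 fast=18: a[fast]=9≠0 swap→a[2]=9, slow++,fast++

slow=3, fast=19, a=[3, 2, 9, 0, 0, 0, 0, 0, 0, 0, 0, 0, 0, 0, 0, 0, 0, 0, 0, 0]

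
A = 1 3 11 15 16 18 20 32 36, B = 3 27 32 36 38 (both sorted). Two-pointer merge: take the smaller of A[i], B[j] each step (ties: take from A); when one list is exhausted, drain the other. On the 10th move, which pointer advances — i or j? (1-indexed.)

i

[i=1,j=1] A[i]=1<=B[j]=3 take 1 → i++
[i=2,j=1] A[i]=3<=B[j]=3 take 3 → i++
[i=3,j=1] A[i]=11>B[j]=3 take 3 → j++
[i=3,j=2] A[i]=11<=B[j]=27 take 11 → i++
[i=4,j=2] A[i]=15<=B[j]=27 take 15 → i++
[i=5,j=2] A[i]=16<=B[j]=27 take 16 → i++
[i=6,j=2] A[i]=18<=B[j]=27 take 18 → i++
[i=7,j=2] A[i]=20<=B[j]=27 take 20 → i++
[i=8,j=2] A[i]=32>B[j]=27 take 27 → j++
[i=8,j=3] A[i]=32<=B[j]=32 take 32 → i++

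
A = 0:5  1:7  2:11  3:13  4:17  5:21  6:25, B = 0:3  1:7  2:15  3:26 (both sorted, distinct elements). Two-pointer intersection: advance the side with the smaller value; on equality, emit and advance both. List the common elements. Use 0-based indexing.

i=0 j=0: 5>3, j++
i=0 j=1: 5<7, i++
i=1 j=1: 7==7 emit, i++,j++
i=2 j=2: 11<15, i++
i=3 j=2: 13<15, i++
i=4 j=2: 17>15, j++
i=4 j=3: 17<26, i++
i=5 j=3: 21<26, i++
i=6 j=3: 25<26, i++

intersection = [7]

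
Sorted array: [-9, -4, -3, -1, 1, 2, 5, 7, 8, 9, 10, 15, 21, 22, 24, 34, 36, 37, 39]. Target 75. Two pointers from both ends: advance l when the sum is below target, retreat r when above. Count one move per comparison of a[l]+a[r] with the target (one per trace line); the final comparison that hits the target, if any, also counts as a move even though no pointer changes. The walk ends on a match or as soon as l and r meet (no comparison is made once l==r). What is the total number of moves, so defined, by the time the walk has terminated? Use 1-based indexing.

l=1 r=19: -9+39=30 <75, l++
l=2 r=19: -4+39=35 <75, l++
l=3 r=19: -3+39=36 <75, l++
l=4 r=19: -1+39=38 <75, l++
l=5 r=19: 1+39=40 <75, l++
l=6 r=19: 2+39=41 <75, l++
l=7 r=19: 5+39=44 <75, l++
l=8 r=19: 7+39=46 <75, l++
l=9 r=19: 8+39=47 <75, l++
l=10 r=19: 9+39=48 <75, l++
l=11 r=19: 10+39=49 <75, l++
l=12 r=19: 15+39=54 <75, l++
l=13 r=19: 21+39=60 <75, l++
l=14 r=19: 22+39=61 <75, l++
l=15 r=19: 24+39=63 <75, l++
l=16 r=19: 34+39=73 <75, l++
l=17 r=19: 36+39=75, found

17 moves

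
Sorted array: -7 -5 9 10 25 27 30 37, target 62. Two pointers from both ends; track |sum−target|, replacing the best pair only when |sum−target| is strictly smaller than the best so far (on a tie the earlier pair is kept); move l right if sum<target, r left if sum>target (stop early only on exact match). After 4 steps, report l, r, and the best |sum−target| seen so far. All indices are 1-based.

l=5, r=8, best |Δ|=15

l=1 r=8: -7+37=30 d=32 *, l++
l=2 r=8: -5+37=32 d=30 *, l++
l=3 r=8: 9+37=46 d=16 *, l++
l=4 r=8: 10+37=47 d=15 *, l++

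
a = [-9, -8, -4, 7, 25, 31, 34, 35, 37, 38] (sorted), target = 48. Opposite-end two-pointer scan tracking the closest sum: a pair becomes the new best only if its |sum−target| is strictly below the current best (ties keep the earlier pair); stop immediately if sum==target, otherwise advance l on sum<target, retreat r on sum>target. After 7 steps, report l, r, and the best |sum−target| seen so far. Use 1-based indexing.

[1,10] -9+38=29 d=19 * → l++
[2,10] -8+38=30 d=18 * → l++
[3,10] -4+38=34 d=14 * → l++
[4,10] 7+38=45 d=3 * → l++
[5,10] 25+38=63 d=15 → r--
[5,9] 25+37=62 d=14 → r--
[5,8] 25+35=60 d=12 → r--

l=5, r=7, best |Δ|=3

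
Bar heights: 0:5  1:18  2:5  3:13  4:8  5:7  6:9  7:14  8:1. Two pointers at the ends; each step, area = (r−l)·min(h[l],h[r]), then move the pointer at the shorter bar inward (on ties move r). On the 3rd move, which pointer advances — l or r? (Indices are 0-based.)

r

l=0 r=8: min(5,1)*8=8 best=8 *, r--
l=0 r=7: min(5,14)*7=35 best=35 *, l++
l=1 r=7: min(18,14)*6=84 best=84 *, r--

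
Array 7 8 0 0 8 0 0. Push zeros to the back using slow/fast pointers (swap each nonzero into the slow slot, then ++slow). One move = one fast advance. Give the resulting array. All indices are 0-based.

[7, 8, 8, 0, 0, 0, 0]

(s=0,f=0) a[fast]=7≠0 swap→a[0]=7 → slow++,fast++
(s=1,f=1) a[fast]=8≠0 swap→a[1]=8 → slow++,fast++
(s=2,f=2) a[fast]=0 → fast++
(s=2,f=3) a[fast]=0 → fast++
(s=2,f=4) a[fast]=8≠0 swap→a[2]=8 → slow++,fast++
(s=3,f=5) a[fast]=0 → fast++
(s=3,f=6) a[fast]=0 → fast++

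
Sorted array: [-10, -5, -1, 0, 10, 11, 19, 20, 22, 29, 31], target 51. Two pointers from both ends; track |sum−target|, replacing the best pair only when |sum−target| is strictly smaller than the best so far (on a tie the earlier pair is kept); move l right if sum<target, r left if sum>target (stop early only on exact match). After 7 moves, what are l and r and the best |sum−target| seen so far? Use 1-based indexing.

l=1 r=11: -10+31=21 d=30 *, l++
l=2 r=11: -5+31=26 d=25 *, l++
l=3 r=11: -1+31=30 d=21 *, l++
l=4 r=11: 0+31=31 d=20 *, l++
l=5 r=11: 10+31=41 d=10 *, l++
l=6 r=11: 11+31=42 d=9 *, l++
l=7 r=11: 19+31=50 d=1 *, l++

l=8, r=11, best |Δ|=1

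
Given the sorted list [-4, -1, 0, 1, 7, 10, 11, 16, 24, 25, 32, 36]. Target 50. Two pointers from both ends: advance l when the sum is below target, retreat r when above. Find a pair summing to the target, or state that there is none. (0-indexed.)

[0,11] -4+36=32 <50 → l++
[1,11] -1+36=35 <50 → l++
[2,11] 0+36=36 <50 → l++
[3,11] 1+36=37 <50 → l++
[4,11] 7+36=43 <50 → l++
[5,11] 10+36=46 <50 → l++
[6,11] 11+36=47 <50 → l++
[7,11] 16+36=52 >50 → r--
[7,10] 16+32=48 <50 → l++
[8,10] 24+32=56 >50 → r--
[8,9] 24+25=49 <50 → l++

no pair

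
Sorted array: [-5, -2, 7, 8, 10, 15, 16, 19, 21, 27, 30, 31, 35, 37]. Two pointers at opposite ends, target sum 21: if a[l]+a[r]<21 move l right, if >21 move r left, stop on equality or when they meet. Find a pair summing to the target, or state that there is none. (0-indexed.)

no pair

l=0 r=13: -5+37=32 >21, r--
l=0 r=12: -5+35=30 >21, r--
l=0 r=11: -5+31=26 >21, r--
l=0 r=10: -5+30=25 >21, r--
l=0 r=9: -5+27=22 >21, r--
l=0 r=8: -5+21=16 <21, l++
l=1 r=8: -2+21=19 <21, l++
l=2 r=8: 7+21=28 >21, r--
l=2 r=7: 7+19=26 >21, r--
l=2 r=6: 7+16=23 >21, r--
l=2 r=5: 7+15=22 >21, r--
l=2 r=4: 7+10=17 <21, l++
l=3 r=4: 8+10=18 <21, l++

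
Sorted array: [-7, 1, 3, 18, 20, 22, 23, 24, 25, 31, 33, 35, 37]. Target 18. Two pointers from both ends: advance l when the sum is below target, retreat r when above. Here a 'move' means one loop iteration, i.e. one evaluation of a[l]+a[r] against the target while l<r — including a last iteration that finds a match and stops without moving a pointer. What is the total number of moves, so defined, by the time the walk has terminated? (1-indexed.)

[1,13] -7+37=30 >18 → r--
[1,12] -7+35=28 >18 → r--
[1,11] -7+33=26 >18 → r--
[1,10] -7+31=24 >18 → r--
[1,9] -7+25=18 → found

5 moves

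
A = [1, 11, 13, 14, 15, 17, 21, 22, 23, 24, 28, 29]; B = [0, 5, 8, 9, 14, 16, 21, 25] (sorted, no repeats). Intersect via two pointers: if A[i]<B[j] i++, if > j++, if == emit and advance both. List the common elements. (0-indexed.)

i=0 j=0: 1>0, j++
i=0 j=1: 1<5, i++
i=1 j=1: 11>5, j++
i=1 j=2: 11>8, j++
i=1 j=3: 11>9, j++
i=1 j=4: 11<14, i++
i=2 j=4: 13<14, i++
i=3 j=4: 14==14 emit, i++,j++
i=4 j=5: 15<16, i++
i=5 j=5: 17>16, j++
i=5 j=6: 17<21, i++
i=6 j=6: 21==21 emit, i++,j++
i=7 j=7: 22<25, i++
i=8 j=7: 23<25, i++
i=9 j=7: 24<25, i++
i=10 j=7: 28>25, j++

intersection = [14, 21]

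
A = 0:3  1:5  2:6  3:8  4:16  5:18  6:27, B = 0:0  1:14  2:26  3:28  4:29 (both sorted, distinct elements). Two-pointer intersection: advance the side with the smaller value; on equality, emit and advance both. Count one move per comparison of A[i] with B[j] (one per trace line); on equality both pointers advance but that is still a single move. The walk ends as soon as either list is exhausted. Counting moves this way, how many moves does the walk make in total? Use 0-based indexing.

10 moves

[i=0,j=0] 3>0 → j++
[i=0,j=1] 3<14 → i++
[i=1,j=1] 5<14 → i++
[i=2,j=1] 6<14 → i++
[i=3,j=1] 8<14 → i++
[i=4,j=1] 16>14 → j++
[i=4,j=2] 16<26 → i++
[i=5,j=2] 18<26 → i++
[i=6,j=2] 27>26 → j++
[i=6,j=3] 27<28 → i++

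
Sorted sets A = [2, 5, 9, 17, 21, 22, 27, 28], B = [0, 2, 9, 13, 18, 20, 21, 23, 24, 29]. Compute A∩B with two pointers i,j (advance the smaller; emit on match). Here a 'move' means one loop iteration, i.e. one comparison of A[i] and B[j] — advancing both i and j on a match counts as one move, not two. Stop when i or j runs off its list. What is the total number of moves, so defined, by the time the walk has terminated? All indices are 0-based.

i=0 j=0: 2>0, j++
i=0 j=1: 2==2 emit, i++,j++
i=1 j=2: 5<9, i++
i=2 j=2: 9==9 emit, i++,j++
i=3 j=3: 17>13, j++
i=3 j=4: 17<18, i++
i=4 j=4: 21>18, j++
i=4 j=5: 21>20, j++
i=4 j=6: 21==21 emit, i++,j++
i=5 j=7: 22<23, i++
i=6 j=7: 27>23, j++
i=6 j=8: 27>24, j++
i=6 j=9: 27<29, i++
i=7 j=9: 28<29, i++

14 moves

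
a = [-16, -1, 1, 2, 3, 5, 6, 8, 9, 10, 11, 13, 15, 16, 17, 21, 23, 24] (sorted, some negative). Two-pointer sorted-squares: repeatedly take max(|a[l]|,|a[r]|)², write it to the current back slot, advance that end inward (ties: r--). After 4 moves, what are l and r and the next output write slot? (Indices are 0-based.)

l=0 r=17: |-16|<=|24| out[17]=576, r--
l=0 r=16: |-16|<=|23| out[16]=529, r--
l=0 r=15: |-16|<=|21| out[15]=441, r--
l=0 r=14: |-16|<=|17| out[14]=289, r--

l=0, r=13, next write slot=13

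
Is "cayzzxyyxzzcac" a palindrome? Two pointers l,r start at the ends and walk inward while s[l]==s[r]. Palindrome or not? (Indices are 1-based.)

[1,14] 'c'=='c' → l++,r--
[2,13] 'a'=='a' → l++,r--
[3,12] 'y'!='c' → stop

not a palindrome (mismatch at 3,12)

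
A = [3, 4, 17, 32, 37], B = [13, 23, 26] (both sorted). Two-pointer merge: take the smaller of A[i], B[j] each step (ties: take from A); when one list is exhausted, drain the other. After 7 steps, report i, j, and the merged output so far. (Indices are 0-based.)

i=4, j=3, merged so far=[3, 4, 13, 17, 23, 26, 32]

[i=0,j=0] A[i]=3<=B[j]=13 take 3 → i++
[i=1,j=0] A[i]=4<=B[j]=13 take 4 → i++
[i=2,j=0] A[i]=17>B[j]=13 take 13 → j++
[i=2,j=1] A[i]=17<=B[j]=23 take 17 → i++
[i=3,j=1] A[i]=32>B[j]=23 take 23 → j++
[i=3,j=2] A[i]=32>B[j]=26 take 26 → j++
[i=3,j=3] B done, take A[i]=32 → i++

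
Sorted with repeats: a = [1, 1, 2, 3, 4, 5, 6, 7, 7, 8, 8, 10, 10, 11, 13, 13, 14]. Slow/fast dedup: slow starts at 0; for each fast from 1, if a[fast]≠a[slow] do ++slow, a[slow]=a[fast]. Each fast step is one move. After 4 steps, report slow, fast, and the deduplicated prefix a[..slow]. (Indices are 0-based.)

(s=0,f=1) a[fast]=1=a[slow] dup → fast++
(s=0,f=2) a[fast]=2≠a[slow]=1 write a[1]=2 → slow++,fast++
(s=1,f=3) a[fast]=3≠a[slow]=2 write a[2]=3 → slow++,fast++
(s=2,f=4) a[fast]=4≠a[slow]=3 write a[3]=4 → slow++,fast++

slow=3, fast=5, prefix=[1, 2, 3, 4]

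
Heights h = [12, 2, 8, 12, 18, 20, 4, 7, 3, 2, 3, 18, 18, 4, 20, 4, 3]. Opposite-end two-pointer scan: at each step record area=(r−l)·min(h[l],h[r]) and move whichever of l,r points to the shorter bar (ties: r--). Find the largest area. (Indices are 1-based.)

max area = 180

l=1 r=17: min(12,3)*16=48 best=48 *, r--
l=1 r=16: min(12,4)*15=60 best=60 *, r--
l=1 r=15: min(12,20)*14=168 best=168 *, l++
l=2 r=15: min(2,20)*13=26 best=168, l++
l=3 r=15: min(8,20)*12=96 best=168, l++
l=4 r=15: min(12,20)*11=132 best=168, l++
l=5 r=15: min(18,20)*10=180 best=180 *, l++
l=6 r=15: min(20,20)*9=180 best=180, r--
l=6 r=14: min(20,4)*8=32 best=180, r--
l=6 r=13: min(20,18)*7=126 best=180, r--
l=6 r=12: min(20,18)*6=108 best=180, r--
l=6 r=11: min(20,3)*5=15 best=180, r--
l=6 r=10: min(20,2)*4=8 best=180, r--
l=6 r=9: min(20,3)*3=9 best=180, r--
l=6 r=8: min(20,7)*2=14 best=180, r--
l=6 r=7: min(20,4)*1=4 best=180, r--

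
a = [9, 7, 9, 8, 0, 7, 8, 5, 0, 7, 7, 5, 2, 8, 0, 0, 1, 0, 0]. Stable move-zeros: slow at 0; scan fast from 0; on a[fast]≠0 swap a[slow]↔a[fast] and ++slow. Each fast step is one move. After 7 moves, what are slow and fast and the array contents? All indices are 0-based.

slow=0 fast=0: a[fast]=9≠0 swap→a[0]=9, slow++,fast++
slow=1 fast=1: a[fast]=7≠0 swap→a[1]=7, slow++,fast++
slow=2 fast=2: a[fast]=9≠0 swap→a[2]=9, slow++,fast++
slow=3 fast=3: a[fast]=8≠0 swap→a[3]=8, slow++,fast++
slow=4 fast=4: a[fast]=0, fast++
slow=4 fast=5: a[fast]=7≠0 swap→a[4]=7, slow++,fast++
slow=5 fast=6: a[fast]=8≠0 swap→a[5]=8, slow++,fast++

slow=6, fast=7, a=[9, 7, 9, 8, 7, 8, 0, 5, 0, 7, 7, 5, 2, 8, 0, 0, 1, 0, 0]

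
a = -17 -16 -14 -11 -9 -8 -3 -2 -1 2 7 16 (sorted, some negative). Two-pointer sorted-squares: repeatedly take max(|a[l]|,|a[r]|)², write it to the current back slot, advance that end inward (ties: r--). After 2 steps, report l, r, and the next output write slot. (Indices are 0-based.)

[0,11] |-17|>|16| out[11]=289 → l++
[1,11] |-16|<=|16| out[10]=256 → r--

l=1, r=10, next write slot=9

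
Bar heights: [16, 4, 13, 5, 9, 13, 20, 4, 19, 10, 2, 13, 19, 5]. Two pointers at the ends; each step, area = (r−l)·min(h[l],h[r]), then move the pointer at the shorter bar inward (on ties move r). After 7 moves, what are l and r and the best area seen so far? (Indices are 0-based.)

l=0 r=13: min(16,5)*13=65 best=65 *, r--
l=0 r=12: min(16,19)*12=192 best=192 *, l++
l=1 r=12: min(4,19)*11=44 best=192, l++
l=2 r=12: min(13,19)*10=130 best=192, l++
l=3 r=12: min(5,19)*9=45 best=192, l++
l=4 r=12: min(9,19)*8=72 best=192, l++
l=5 r=12: min(13,19)*7=91 best=192, l++

l=6, r=12, best area=192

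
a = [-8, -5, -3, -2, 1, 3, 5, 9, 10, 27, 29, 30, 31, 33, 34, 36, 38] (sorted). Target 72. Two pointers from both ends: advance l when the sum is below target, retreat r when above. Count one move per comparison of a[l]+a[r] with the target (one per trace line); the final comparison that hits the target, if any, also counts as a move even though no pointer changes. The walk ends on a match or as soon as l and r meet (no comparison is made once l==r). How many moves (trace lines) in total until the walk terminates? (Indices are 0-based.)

15 moves

[0,16] -8+38=30 <72 → l++
[1,16] -5+38=33 <72 → l++
[2,16] -3+38=35 <72 → l++
[3,16] -2+38=36 <72 → l++
[4,16] 1+38=39 <72 → l++
[5,16] 3+38=41 <72 → l++
[6,16] 5+38=43 <72 → l++
[7,16] 9+38=47 <72 → l++
[8,16] 10+38=48 <72 → l++
[9,16] 27+38=65 <72 → l++
[10,16] 29+38=67 <72 → l++
[11,16] 30+38=68 <72 → l++
[12,16] 31+38=69 <72 → l++
[13,16] 33+38=71 <72 → l++
[14,16] 34+38=72 → found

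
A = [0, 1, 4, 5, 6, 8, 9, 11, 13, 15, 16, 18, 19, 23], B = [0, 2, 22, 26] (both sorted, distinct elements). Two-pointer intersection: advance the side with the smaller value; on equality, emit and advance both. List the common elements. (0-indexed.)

intersection = [0]

[i=0,j=0] 0==0 emit → i++,j++
[i=1,j=1] 1<2 → i++
[i=2,j=1] 4>2 → j++
[i=2,j=2] 4<22 → i++
[i=3,j=2] 5<22 → i++
[i=4,j=2] 6<22 → i++
[i=5,j=2] 8<22 → i++
[i=6,j=2] 9<22 → i++
[i=7,j=2] 11<22 → i++
[i=8,j=2] 13<22 → i++
[i=9,j=2] 15<22 → i++
[i=10,j=2] 16<22 → i++
[i=11,j=2] 18<22 → i++
[i=12,j=2] 19<22 → i++
[i=13,j=2] 23>22 → j++
[i=13,j=3] 23<26 → i++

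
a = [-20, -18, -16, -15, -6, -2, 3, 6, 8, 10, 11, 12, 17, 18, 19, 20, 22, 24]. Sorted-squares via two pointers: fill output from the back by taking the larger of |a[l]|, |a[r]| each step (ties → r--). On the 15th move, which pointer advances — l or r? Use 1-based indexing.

r

l=1 r=18: |-20|<=|24| out[18]=576, r--
l=1 r=17: |-20|<=|22| out[17]=484, r--
l=1 r=16: |-20|<=|20| out[16]=400, r--
l=1 r=15: |-20|>|19| out[15]=400, l++
l=2 r=15: |-18|<=|19| out[14]=361, r--
l=2 r=14: |-18|<=|18| out[13]=324, r--
l=2 r=13: |-18|>|17| out[12]=324, l++
l=3 r=13: |-16|<=|17| out[11]=289, r--
l=3 r=12: |-16|>|12| out[10]=256, l++
l=4 r=12: |-15|>|12| out[9]=225, l++
l=5 r=12: |-6|<=|12| out[8]=144, r--
l=5 r=11: |-6|<=|11| out[7]=121, r--
l=5 r=10: |-6|<=|10| out[6]=100, r--
l=5 r=9: |-6|<=|8| out[5]=64, r--
l=5 r=8: |-6|<=|6| out[4]=36, r--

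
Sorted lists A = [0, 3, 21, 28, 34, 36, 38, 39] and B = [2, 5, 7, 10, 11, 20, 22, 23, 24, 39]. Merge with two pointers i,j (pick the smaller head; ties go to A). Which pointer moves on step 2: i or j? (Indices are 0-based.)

i=0 j=0: A[i]=0<=B[j]=2 take 0, i++
i=1 j=0: A[i]=3>B[j]=2 take 2, j++

j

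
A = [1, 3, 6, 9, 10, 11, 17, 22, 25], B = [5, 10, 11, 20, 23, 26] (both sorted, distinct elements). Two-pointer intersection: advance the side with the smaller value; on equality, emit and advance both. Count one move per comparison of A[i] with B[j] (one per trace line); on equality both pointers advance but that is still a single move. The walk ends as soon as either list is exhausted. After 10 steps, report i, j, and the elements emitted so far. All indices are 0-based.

[i=0,j=0] 1<5 → i++
[i=1,j=0] 3<5 → i++
[i=2,j=0] 6>5 → j++
[i=2,j=1] 6<10 → i++
[i=3,j=1] 9<10 → i++
[i=4,j=1] 10==10 emit → i++,j++
[i=5,j=2] 11==11 emit → i++,j++
[i=6,j=3] 17<20 → i++
[i=7,j=3] 22>20 → j++
[i=7,j=4] 22<23 → i++

i=8, j=4, emitted=[10, 11]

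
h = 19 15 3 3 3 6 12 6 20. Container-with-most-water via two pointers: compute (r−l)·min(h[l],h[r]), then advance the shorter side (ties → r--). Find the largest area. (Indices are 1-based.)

l=1 r=9: min(19,20)*8=152 best=152 *, l++
l=2 r=9: min(15,20)*7=105 best=152, l++
l=3 r=9: min(3,20)*6=18 best=152, l++
l=4 r=9: min(3,20)*5=15 best=152, l++
l=5 r=9: min(3,20)*4=12 best=152, l++
l=6 r=9: min(6,20)*3=18 best=152, l++
l=7 r=9: min(12,20)*2=24 best=152, l++
l=8 r=9: min(6,20)*1=6 best=152, l++

max area = 152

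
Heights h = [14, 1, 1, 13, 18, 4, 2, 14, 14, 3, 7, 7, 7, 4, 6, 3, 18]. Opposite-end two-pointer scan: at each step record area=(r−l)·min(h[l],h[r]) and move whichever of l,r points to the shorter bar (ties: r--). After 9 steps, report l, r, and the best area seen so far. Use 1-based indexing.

l=1 r=17: min(14,18)*16=224 best=224 *, l++
l=2 r=17: min(1,18)*15=15 best=224, l++
l=3 r=17: min(1,18)*14=14 best=224, l++
l=4 r=17: min(13,18)*13=169 best=224, l++
l=5 r=17: min(18,18)*12=216 best=224, r--
l=5 r=16: min(18,3)*11=33 best=224, r--
l=5 r=15: min(18,6)*10=60 best=224, r--
l=5 r=14: min(18,4)*9=36 best=224, r--
l=5 r=13: min(18,7)*8=56 best=224, r--

l=5, r=12, best area=224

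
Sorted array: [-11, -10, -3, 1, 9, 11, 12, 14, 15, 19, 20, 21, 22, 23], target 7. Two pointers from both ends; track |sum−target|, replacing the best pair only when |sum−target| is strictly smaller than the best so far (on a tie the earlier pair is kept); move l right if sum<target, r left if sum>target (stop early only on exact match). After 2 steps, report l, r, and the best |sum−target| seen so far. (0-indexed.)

l=0, r=11, best |Δ|=4

l=0 r=13: -11+23=12 d=5 *, r--
l=0 r=12: -11+22=11 d=4 *, r--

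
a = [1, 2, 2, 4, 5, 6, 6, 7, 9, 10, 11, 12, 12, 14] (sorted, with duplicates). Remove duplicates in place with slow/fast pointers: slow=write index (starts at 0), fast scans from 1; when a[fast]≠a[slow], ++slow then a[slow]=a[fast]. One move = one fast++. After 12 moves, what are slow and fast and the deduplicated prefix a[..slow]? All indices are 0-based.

slow=0 fast=1: a[fast]=2≠a[slow]=1 write a[1]=2, slow++,fast++
slow=1 fast=2: a[fast]=2=a[slow] dup, fast++
slow=1 fast=3: a[fast]=4≠a[slow]=2 write a[2]=4, slow++,fast++
slow=2 fast=4: a[fast]=5≠a[slow]=4 write a[3]=5, slow++,fast++
slow=3 fast=5: a[fast]=6≠a[slow]=5 write a[4]=6, slow++,fast++
slow=4 fast=6: a[fast]=6=a[slow] dup, fast++
slow=4 fast=7: a[fast]=7≠a[slow]=6 write a[5]=7, slow++,fast++
slow=5 fast=8: a[fast]=9≠a[slow]=7 write a[6]=9, slow++,fast++
slow=6 fast=9: a[fast]=10≠a[slow]=9 write a[7]=10, slow++,fast++
slow=7 fast=10: a[fast]=11≠a[slow]=10 write a[8]=11, slow++,fast++
slow=8 fast=11: a[fast]=12≠a[slow]=11 write a[9]=12, slow++,fast++
slow=9 fast=12: a[fast]=12=a[slow] dup, fast++

slow=9, fast=13, prefix=[1, 2, 4, 5, 6, 7, 9, 10, 11, 12]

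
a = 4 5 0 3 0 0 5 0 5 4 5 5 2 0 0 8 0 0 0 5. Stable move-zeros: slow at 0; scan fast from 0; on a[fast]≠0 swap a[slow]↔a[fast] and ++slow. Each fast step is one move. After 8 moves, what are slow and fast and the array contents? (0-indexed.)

slow=4, fast=8, a=[4, 5, 3, 5, 0, 0, 0, 0, 5, 4, 5, 5, 2, 0, 0, 8, 0, 0, 0, 5]

(s=0,f=0) a[fast]=4≠0 swap→a[0]=4 → slow++,fast++
(s=1,f=1) a[fast]=5≠0 swap→a[1]=5 → slow++,fast++
(s=2,f=2) a[fast]=0 → fast++
(s=2,f=3) a[fast]=3≠0 swap→a[2]=3 → slow++,fast++
(s=3,f=4) a[fast]=0 → fast++
(s=3,f=5) a[fast]=0 → fast++
(s=3,f=6) a[fast]=5≠0 swap→a[3]=5 → slow++,fast++
(s=4,f=7) a[fast]=0 → fast++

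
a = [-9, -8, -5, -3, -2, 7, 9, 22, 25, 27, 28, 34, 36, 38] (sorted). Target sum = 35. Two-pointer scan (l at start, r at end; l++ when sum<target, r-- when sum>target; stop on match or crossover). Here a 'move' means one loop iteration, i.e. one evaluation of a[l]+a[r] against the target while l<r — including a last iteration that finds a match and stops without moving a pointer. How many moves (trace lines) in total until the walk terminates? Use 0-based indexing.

[0,13] -9+38=29 <35 → l++
[1,13] -8+38=30 <35 → l++
[2,13] -5+38=33 <35 → l++
[3,13] -3+38=35 → found

4 moves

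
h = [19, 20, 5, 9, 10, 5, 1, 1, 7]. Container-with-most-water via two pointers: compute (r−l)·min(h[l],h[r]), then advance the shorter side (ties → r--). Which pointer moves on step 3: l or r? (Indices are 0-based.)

r

[0,8] min(19,7)*8=56 best=56 * → r--
[0,7] min(19,1)*7=7 best=56 → r--
[0,6] min(19,1)*6=6 best=56 → r--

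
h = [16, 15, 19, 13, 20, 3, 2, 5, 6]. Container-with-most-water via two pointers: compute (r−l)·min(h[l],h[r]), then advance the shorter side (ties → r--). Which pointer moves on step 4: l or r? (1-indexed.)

r

[1,9] min(16,6)*8=48 best=48 * → r--
[1,8] min(16,5)*7=35 best=48 → r--
[1,7] min(16,2)*6=12 best=48 → r--
[1,6] min(16,3)*5=15 best=48 → r--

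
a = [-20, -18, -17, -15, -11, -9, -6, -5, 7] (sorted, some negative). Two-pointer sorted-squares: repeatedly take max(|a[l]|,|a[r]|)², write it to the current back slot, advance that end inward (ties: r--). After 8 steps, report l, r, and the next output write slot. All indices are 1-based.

l=8, r=8, next write slot=1

[1,9] |-20|>|7| out[9]=400 → l++
[2,9] |-18|>|7| out[8]=324 → l++
[3,9] |-17|>|7| out[7]=289 → l++
[4,9] |-15|>|7| out[6]=225 → l++
[5,9] |-11|>|7| out[5]=121 → l++
[6,9] |-9|>|7| out[4]=81 → l++
[7,9] |-6|<=|7| out[3]=49 → r--
[7,8] |-6|>|-5| out[2]=36 → l++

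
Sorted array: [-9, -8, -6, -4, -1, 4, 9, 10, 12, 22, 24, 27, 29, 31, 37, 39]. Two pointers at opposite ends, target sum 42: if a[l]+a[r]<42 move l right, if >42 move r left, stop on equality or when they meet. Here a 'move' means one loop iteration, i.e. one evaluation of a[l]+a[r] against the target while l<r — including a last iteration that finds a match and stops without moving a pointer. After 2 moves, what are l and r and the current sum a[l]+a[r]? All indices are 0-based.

[0,15] -9+39=30 <42 → l++
[1,15] -8+39=31 <42 → l++

l=2, r=15, sum=33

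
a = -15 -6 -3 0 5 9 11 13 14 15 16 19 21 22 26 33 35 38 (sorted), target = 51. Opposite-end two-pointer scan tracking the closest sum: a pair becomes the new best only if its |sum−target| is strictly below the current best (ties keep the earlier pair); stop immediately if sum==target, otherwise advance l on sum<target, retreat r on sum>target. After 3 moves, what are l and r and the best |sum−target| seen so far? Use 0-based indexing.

[0,17] -15+38=23 d=28 * → l++
[1,17] -6+38=32 d=19 * → l++
[2,17] -3+38=35 d=16 * → l++

l=3, r=17, best |Δ|=16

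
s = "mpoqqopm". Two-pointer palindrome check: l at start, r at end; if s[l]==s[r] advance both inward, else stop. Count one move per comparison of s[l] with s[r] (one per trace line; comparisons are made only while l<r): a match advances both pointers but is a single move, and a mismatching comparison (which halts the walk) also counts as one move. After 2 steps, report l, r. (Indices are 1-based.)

l=3, r=6

l=1 r=8: 'm'=='m', l++,r--
l=2 r=7: 'p'=='p', l++,r--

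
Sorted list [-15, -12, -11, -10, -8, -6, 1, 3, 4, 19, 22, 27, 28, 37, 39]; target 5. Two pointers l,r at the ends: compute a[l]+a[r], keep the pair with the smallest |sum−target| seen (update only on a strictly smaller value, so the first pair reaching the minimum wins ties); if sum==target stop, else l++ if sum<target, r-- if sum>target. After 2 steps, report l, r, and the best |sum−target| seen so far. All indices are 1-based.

l=1, r=13, best |Δ|=17

l=1 r=15: -15+39=24 d=19 *, r--
l=1 r=14: -15+37=22 d=17 *, r--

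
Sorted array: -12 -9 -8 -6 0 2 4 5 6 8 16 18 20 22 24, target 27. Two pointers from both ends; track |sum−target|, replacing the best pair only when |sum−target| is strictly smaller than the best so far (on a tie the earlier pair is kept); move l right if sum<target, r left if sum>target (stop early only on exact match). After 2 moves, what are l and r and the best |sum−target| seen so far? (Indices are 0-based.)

l=2, r=14, best |Δ|=12

l=0 r=14: -12+24=12 d=15 *, l++
l=1 r=14: -9+24=15 d=12 *, l++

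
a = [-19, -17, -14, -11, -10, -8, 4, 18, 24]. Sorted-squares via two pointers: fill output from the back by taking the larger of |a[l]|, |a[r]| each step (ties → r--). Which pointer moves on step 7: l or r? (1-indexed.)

l=1 r=9: |-19|<=|24| out[9]=576, r--
l=1 r=8: |-19|>|18| out[8]=361, l++
l=2 r=8: |-17|<=|18| out[7]=324, r--
l=2 r=7: |-17|>|4| out[6]=289, l++
l=3 r=7: |-14|>|4| out[5]=196, l++
l=4 r=7: |-11|>|4| out[4]=121, l++
l=5 r=7: |-10|>|4| out[3]=100, l++

l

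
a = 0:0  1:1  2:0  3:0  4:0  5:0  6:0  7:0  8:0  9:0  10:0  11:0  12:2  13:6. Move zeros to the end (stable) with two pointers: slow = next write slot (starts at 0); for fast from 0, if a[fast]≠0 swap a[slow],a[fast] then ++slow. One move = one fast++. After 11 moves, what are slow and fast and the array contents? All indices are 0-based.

slow=1, fast=11, a=[1, 0, 0, 0, 0, 0, 0, 0, 0, 0, 0, 0, 2, 6]

(s=0,f=0) a[fast]=0 → fast++
(s=0,f=1) a[fast]=1≠0 swap→a[0]=1 → slow++,fast++
(s=1,f=2) a[fast]=0 → fast++
(s=1,f=3) a[fast]=0 → fast++
(s=1,f=4) a[fast]=0 → fast++
(s=1,f=5) a[fast]=0 → fast++
(s=1,f=6) a[fast]=0 → fast++
(s=1,f=7) a[fast]=0 → fast++
(s=1,f=8) a[fast]=0 → fast++
(s=1,f=9) a[fast]=0 → fast++
(s=1,f=10) a[fast]=0 → fast++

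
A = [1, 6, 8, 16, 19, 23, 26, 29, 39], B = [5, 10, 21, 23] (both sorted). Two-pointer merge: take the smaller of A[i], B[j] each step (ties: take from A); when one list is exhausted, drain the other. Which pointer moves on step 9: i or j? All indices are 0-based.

i

i=0 j=0: A[i]=1<=B[j]=5 take 1, i++
i=1 j=0: A[i]=6>B[j]=5 take 5, j++
i=1 j=1: A[i]=6<=B[j]=10 take 6, i++
i=2 j=1: A[i]=8<=B[j]=10 take 8, i++
i=3 j=1: A[i]=16>B[j]=10 take 10, j++
i=3 j=2: A[i]=16<=B[j]=21 take 16, i++
i=4 j=2: A[i]=19<=B[j]=21 take 19, i++
i=5 j=2: A[i]=23>B[j]=21 take 21, j++
i=5 j=3: A[i]=23<=B[j]=23 take 23, i++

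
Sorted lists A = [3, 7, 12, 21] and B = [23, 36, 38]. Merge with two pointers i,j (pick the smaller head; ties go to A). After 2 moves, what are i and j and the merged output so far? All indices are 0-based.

i=2, j=0, merged so far=[3, 7]

[i=0,j=0] A[i]=3<=B[j]=23 take 3 → i++
[i=1,j=0] A[i]=7<=B[j]=23 take 7 → i++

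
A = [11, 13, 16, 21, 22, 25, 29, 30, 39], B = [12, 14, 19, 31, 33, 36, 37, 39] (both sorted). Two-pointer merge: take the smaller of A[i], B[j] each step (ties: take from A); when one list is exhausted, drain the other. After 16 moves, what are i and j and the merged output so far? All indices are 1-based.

i=10, j=8, merged so far=[11, 12, 13, 14, 16, 19, 21, 22, 25, 29, 30, 31, 33, 36, 37, 39]

[i=1,j=1] A[i]=11<=B[j]=12 take 11 → i++
[i=2,j=1] A[i]=13>B[j]=12 take 12 → j++
[i=2,j=2] A[i]=13<=B[j]=14 take 13 → i++
[i=3,j=2] A[i]=16>B[j]=14 take 14 → j++
[i=3,j=3] A[i]=16<=B[j]=19 take 16 → i++
[i=4,j=3] A[i]=21>B[j]=19 take 19 → j++
[i=4,j=4] A[i]=21<=B[j]=31 take 21 → i++
[i=5,j=4] A[i]=22<=B[j]=31 take 22 → i++
[i=6,j=4] A[i]=25<=B[j]=31 take 25 → i++
[i=7,j=4] A[i]=29<=B[j]=31 take 29 → i++
[i=8,j=4] A[i]=30<=B[j]=31 take 30 → i++
[i=9,j=4] A[i]=39>B[j]=31 take 31 → j++
[i=9,j=5] A[i]=39>B[j]=33 take 33 → j++
[i=9,j=6] A[i]=39>B[j]=36 take 36 → j++
[i=9,j=7] A[i]=39>B[j]=37 take 37 → j++
[i=9,j=8] A[i]=39<=B[j]=39 take 39 → i++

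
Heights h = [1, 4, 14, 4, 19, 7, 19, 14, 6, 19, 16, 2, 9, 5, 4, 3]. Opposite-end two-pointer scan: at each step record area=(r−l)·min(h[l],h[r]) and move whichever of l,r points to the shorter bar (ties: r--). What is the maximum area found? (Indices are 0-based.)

max area = 112

[0,15] min(1,3)*15=15 best=15 * → l++
[1,15] min(4,3)*14=42 best=42 * → r--
[1,14] min(4,4)*13=52 best=52 * → r--
[1,13] min(4,5)*12=48 best=52 → l++
[2,13] min(14,5)*11=55 best=55 * → r--
[2,12] min(14,9)*10=90 best=90 * → r--
[2,11] min(14,2)*9=18 best=90 → r--
[2,10] min(14,16)*8=112 best=112 * → l++
[3,10] min(4,16)*7=28 best=112 → l++
[4,10] min(19,16)*6=96 best=112 → r--
[4,9] min(19,19)*5=95 best=112 → r--
[4,8] min(19,6)*4=24 best=112 → r--
[4,7] min(19,14)*3=42 best=112 → r--
[4,6] min(19,19)*2=38 best=112 → r--
[4,5] min(19,7)*1=7 best=112 → r--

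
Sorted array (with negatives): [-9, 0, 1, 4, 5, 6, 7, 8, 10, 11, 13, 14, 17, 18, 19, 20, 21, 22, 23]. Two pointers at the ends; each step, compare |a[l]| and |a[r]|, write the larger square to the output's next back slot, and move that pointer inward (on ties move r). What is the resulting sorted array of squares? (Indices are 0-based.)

l=0 r=18: |-9|<=|23| out[18]=529, r--
l=0 r=17: |-9|<=|22| out[17]=484, r--
l=0 r=16: |-9|<=|21| out[16]=441, r--
l=0 r=15: |-9|<=|20| out[15]=400, r--
l=0 r=14: |-9|<=|19| out[14]=361, r--
l=0 r=13: |-9|<=|18| out[13]=324, r--
l=0 r=12: |-9|<=|17| out[12]=289, r--
l=0 r=11: |-9|<=|14| out[11]=196, r--
l=0 r=10: |-9|<=|13| out[10]=169, r--
l=0 r=9: |-9|<=|11| out[9]=121, r--
l=0 r=8: |-9|<=|10| out[8]=100, r--
l=0 r=7: |-9|>|8| out[7]=81, l++
l=1 r=7: |0|<=|8| out[6]=64, r--
l=1 r=6: |0|<=|7| out[5]=49, r--
l=1 r=5: |0|<=|6| out[4]=36, r--
l=1 r=4: |0|<=|5| out[3]=25, r--
l=1 r=3: |0|<=|4| out[2]=16, r--
l=1 r=2: |0|<=|1| out[1]=1, r--
l=1 r=1: |0|<=|0| out[0]=0, r--

[0, 1, 16, 25, 36, 49, 64, 81, 100, 121, 169, 196, 289, 324, 361, 400, 441, 484, 529]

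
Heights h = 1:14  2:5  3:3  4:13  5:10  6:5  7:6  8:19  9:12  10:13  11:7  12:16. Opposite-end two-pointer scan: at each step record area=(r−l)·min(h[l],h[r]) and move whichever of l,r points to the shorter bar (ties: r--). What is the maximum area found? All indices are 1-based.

l=1 r=12: min(14,16)*11=154 best=154 *, l++
l=2 r=12: min(5,16)*10=50 best=154, l++
l=3 r=12: min(3,16)*9=27 best=154, l++
l=4 r=12: min(13,16)*8=104 best=154, l++
l=5 r=12: min(10,16)*7=70 best=154, l++
l=6 r=12: min(5,16)*6=30 best=154, l++
l=7 r=12: min(6,16)*5=30 best=154, l++
l=8 r=12: min(19,16)*4=64 best=154, r--
l=8 r=11: min(19,7)*3=21 best=154, r--
l=8 r=10: min(19,13)*2=26 best=154, r--
l=8 r=9: min(19,12)*1=12 best=154, r--

max area = 154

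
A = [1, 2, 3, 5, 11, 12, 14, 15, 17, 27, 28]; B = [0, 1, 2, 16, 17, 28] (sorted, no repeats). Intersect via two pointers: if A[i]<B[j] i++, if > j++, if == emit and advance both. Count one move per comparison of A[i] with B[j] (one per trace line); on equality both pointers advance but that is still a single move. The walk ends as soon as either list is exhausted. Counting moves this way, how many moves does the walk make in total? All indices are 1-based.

[i=1,j=1] 1>0 → j++
[i=1,j=2] 1==1 emit → i++,j++
[i=2,j=3] 2==2 emit → i++,j++
[i=3,j=4] 3<16 → i++
[i=4,j=4] 5<16 → i++
[i=5,j=4] 11<16 → i++
[i=6,j=4] 12<16 → i++
[i=7,j=4] 14<16 → i++
[i=8,j=4] 15<16 → i++
[i=9,j=4] 17>16 → j++
[i=9,j=5] 17==17 emit → i++,j++
[i=10,j=6] 27<28 → i++
[i=11,j=6] 28==28 emit → i++,j++

13 moves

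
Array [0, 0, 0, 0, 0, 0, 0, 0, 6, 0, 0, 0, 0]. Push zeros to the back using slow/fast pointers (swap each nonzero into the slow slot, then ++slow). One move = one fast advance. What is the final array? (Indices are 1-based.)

[6, 0, 0, 0, 0, 0, 0, 0, 0, 0, 0, 0, 0]

(s=1,f=1) a[fast]=0 → fast++
(s=1,f=2) a[fast]=0 → fast++
(s=1,f=3) a[fast]=0 → fast++
(s=1,f=4) a[fast]=0 → fast++
(s=1,f=5) a[fast]=0 → fast++
(s=1,f=6) a[fast]=0 → fast++
(s=1,f=7) a[fast]=0 → fast++
(s=1,f=8) a[fast]=0 → fast++
(s=1,f=9) a[fast]=6≠0 swap→a[1]=6 → slow++,fast++
(s=2,f=10) a[fast]=0 → fast++
(s=2,f=11) a[fast]=0 → fast++
(s=2,f=12) a[fast]=0 → fast++
(s=2,f=13) a[fast]=0 → fast++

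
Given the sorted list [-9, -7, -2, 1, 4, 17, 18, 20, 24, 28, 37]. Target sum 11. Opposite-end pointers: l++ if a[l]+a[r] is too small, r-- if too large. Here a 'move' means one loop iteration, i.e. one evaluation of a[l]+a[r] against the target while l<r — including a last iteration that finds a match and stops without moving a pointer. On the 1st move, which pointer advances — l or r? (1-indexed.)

r

[1,11] -9+37=28 >11 → r--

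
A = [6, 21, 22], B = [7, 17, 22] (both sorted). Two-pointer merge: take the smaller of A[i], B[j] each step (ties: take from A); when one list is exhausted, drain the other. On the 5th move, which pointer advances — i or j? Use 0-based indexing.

i

i=0 j=0: A[i]=6<=B[j]=7 take 6, i++
i=1 j=0: A[i]=21>B[j]=7 take 7, j++
i=1 j=1: A[i]=21>B[j]=17 take 17, j++
i=1 j=2: A[i]=21<=B[j]=22 take 21, i++
i=2 j=2: A[i]=22<=B[j]=22 take 22, i++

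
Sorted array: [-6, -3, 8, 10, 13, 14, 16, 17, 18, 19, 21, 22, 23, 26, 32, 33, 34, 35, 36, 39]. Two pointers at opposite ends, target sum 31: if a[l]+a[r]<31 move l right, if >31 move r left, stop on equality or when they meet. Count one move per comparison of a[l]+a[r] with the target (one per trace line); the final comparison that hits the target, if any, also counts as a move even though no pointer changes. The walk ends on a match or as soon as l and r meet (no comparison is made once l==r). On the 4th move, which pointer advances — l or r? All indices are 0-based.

l=0 r=19: -6+39=33 >31, r--
l=0 r=18: -6+36=30 <31, l++
l=1 r=18: -3+36=33 >31, r--
l=1 r=17: -3+35=32 >31, r--

r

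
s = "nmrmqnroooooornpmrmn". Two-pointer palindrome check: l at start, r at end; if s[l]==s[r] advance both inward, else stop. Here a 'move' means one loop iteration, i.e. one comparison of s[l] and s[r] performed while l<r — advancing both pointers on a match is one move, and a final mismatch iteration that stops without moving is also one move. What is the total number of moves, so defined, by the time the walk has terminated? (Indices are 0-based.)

[0,19] 'n'=='n' → l++,r--
[1,18] 'm'=='m' → l++,r--
[2,17] 'r'=='r' → l++,r--
[3,16] 'm'=='m' → l++,r--
[4,15] 'q'!='p' → stop

5 moves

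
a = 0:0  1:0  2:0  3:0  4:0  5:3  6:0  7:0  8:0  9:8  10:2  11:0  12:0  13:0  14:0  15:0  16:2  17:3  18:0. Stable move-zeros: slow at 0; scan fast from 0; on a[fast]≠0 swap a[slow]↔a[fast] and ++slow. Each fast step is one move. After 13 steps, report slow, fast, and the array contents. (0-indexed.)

slow=3, fast=13, a=[3, 8, 2, 0, 0, 0, 0, 0, 0, 0, 0, 0, 0, 0, 0, 0, 2, 3, 0]

(s=0,f=0) a[fast]=0 → fast++
(s=0,f=1) a[fast]=0 → fast++
(s=0,f=2) a[fast]=0 → fast++
(s=0,f=3) a[fast]=0 → fast++
(s=0,f=4) a[fast]=0 → fast++
(s=0,f=5) a[fast]=3≠0 swap→a[0]=3 → slow++,fast++
(s=1,f=6) a[fast]=0 → fast++
(s=1,f=7) a[fast]=0 → fast++
(s=1,f=8) a[fast]=0 → fast++
(s=1,f=9) a[fast]=8≠0 swap→a[1]=8 → slow++,fast++
(s=2,f=10) a[fast]=2≠0 swap→a[2]=2 → slow++,fast++
(s=3,f=11) a[fast]=0 → fast++
(s=3,f=12) a[fast]=0 → fast++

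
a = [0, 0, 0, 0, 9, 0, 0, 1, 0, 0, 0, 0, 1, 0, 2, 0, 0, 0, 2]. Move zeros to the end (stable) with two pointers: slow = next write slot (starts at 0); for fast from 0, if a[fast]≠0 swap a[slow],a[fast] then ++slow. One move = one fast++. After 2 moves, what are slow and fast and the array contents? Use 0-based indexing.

slow=0, fast=2, a=[0, 0, 0, 0, 9, 0, 0, 1, 0, 0, 0, 0, 1, 0, 2, 0, 0, 0, 2]

(s=0,f=0) a[fast]=0 → fast++
(s=0,f=1) a[fast]=0 → fast++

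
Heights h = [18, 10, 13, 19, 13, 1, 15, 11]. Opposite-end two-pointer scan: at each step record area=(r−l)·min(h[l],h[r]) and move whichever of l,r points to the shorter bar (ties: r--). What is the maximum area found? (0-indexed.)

max area = 90

l=0 r=7: min(18,11)*7=77 best=77 *, r--
l=0 r=6: min(18,15)*6=90 best=90 *, r--
l=0 r=5: min(18,1)*5=5 best=90, r--
l=0 r=4: min(18,13)*4=52 best=90, r--
l=0 r=3: min(18,19)*3=54 best=90, l++
l=1 r=3: min(10,19)*2=20 best=90, l++
l=2 r=3: min(13,19)*1=13 best=90, l++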